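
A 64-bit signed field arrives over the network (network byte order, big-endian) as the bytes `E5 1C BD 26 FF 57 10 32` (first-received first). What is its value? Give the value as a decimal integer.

Big-endian stores the most-significant byte at the lowest address.
The bytes are already most-significant first: 0xE51CBD26FF571032.
Top bit is set, so as a signed 64-bit value this is 0xE51CBD26FF571032 − 2^64 = -1937465764485853134.

-1937465764485853134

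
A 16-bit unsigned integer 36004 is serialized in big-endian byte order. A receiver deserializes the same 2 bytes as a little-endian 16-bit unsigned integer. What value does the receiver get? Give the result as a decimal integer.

36004 in 16-bit hexadecimal is 0x8CA4.
Stored big-endian, the bytes at ascending addresses are 8C A4.
Read back as little-endian, the first byte is least significant, giving 0xA48C.
0xA48C = 42124.

42124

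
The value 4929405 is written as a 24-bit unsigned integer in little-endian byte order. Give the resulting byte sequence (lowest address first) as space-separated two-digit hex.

4929405 in hexadecimal, padded to 24 bits, is 0x4B377D.
Split into bytes (most-significant first): 4B 37 7D.
Little-endian stores the least-significant byte at the lowest address.
So at ascending addresses the bytes are 7D 37 4B.

7D 37 4B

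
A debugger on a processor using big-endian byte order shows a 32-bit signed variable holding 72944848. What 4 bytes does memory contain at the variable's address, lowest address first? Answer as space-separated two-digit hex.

72944848 in hexadecimal, padded to 32 bits, is 0x04590CD0.
Split into bytes (most-significant first): 04 59 0C D0.
In big-endian order the high byte comes first in memory.
So the memory order matches the most-significant-first order: 04 59 0C D0.

04 59 0C D0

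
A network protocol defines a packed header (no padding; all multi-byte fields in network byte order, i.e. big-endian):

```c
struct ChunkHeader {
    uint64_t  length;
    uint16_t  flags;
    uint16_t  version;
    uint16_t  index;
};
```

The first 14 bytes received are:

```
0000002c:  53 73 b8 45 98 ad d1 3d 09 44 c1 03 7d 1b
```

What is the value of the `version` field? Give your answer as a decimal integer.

`version` follows `length` (8 B), `flags` (2 B), so it starts at offset 8 + 2 = 10 and occupies 2 bytes.
Bytes at offsets 10..11: C1 03.
Big-endian: lowest address holds the most-significant byte.
The bytes are already most-significant first: 0xC103.
0xC103 = 49411.

49411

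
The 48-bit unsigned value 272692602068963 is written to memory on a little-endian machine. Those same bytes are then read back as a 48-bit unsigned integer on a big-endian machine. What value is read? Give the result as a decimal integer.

272692602068963 in 48-bit hexadecimal is 0xF80331ADDFE3.
Stored little-endian, the bytes at ascending addresses are E3 DF AD 31 03 F8.
Read back as big-endian, the last byte is least significant, giving 0xE3DFAD3103F8.
0xE3DFAD3103F8 = 250549822882808.

250549822882808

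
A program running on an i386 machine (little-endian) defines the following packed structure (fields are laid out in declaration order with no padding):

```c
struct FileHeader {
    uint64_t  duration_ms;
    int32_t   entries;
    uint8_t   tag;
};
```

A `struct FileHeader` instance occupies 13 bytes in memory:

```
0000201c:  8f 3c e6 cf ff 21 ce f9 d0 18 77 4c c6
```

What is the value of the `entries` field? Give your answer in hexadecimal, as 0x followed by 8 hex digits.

`entries` follows `duration_ms` (8 bytes), so it starts at byte offset 8 and occupies 4 bytes.
Bytes at offsets 8..11: D0 18 77 4C.
Little-endian: lowest address holds the least-significant byte.
Reassemble most-significant byte first: 4C 77 18 D0 → 0x4C7718D0.

0x4C7718D0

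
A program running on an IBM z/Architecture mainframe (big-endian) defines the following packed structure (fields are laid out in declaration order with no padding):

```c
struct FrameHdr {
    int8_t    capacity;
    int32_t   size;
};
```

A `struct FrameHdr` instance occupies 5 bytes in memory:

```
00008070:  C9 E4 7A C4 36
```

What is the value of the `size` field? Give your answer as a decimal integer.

`size` follows `capacity` (1 byte), so it starts at byte offset 1 and occupies 4 bytes.
Bytes at offsets 1..4: E4 7A C4 36.
In big-endian order the high byte comes first in memory.
The bytes are already most-significant first: 0xE47AC436.
Top bit is set, so as a signed 32-bit value this is 0xE47AC436 − 2^32 = -461716426.

-461716426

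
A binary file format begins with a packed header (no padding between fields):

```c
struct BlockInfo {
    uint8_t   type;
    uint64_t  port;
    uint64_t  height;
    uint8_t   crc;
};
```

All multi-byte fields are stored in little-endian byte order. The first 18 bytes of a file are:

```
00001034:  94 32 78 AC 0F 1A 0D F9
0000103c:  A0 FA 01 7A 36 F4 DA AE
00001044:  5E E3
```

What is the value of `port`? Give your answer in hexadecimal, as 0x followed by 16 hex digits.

0xA0F90D1A0FAC7832

`port` follows `type` (1 byte), so it starts at byte offset 1 and occupies 8 bytes.
Bytes at offsets 1..8: 32 78 AC 0F 1A 0D F9 A0.
In little-endian order the low byte comes first in memory.
Reassemble most-significant byte first: A0 F9 0D 1A 0F AC 78 32 → 0xA0F90D1A0FAC7832.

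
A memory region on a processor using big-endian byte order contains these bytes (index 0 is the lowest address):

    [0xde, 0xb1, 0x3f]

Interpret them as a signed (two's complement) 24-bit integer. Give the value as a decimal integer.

In big-endian order the high byte comes first in memory.
The bytes are already most-significant first: 0xDEB13F.
Top bit is set, so as a signed 24-bit value this is 0xDEB13F − 2^24 = -2182849.

-2182849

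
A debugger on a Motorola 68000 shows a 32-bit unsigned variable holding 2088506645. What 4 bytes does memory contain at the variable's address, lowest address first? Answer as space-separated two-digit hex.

2088506645 in hexadecimal, padded to 32 bits, is 0x7C7C1515.
Split into bytes (most-significant first): 7C 7C 15 15.
Big-endian: lowest address holds the most-significant byte.
So the memory order matches the most-significant-first order: 7C 7C 15 15.

7C 7C 15 15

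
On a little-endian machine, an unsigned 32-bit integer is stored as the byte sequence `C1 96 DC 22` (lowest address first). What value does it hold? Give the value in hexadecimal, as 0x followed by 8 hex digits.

Little-endian stores the least-significant byte at the lowest address.
Reassemble most-significant byte first: 22 DC 96 C1 → 0x22DC96C1.

0x22DC96C1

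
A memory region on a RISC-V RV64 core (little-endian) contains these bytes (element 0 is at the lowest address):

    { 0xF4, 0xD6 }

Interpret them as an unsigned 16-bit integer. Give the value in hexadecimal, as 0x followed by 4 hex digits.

0xD6F4

Little-endian: lowest address holds the least-significant byte.
Reassemble most-significant byte first: D6 F4 → 0xD6F4.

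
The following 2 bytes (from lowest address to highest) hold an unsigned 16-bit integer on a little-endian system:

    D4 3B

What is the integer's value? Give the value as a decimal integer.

Little-endian stores the least-significant byte at the lowest address.
Reassemble most-significant byte first: 3B D4 → 0x3BD4.
0x3BD4 = 15316.

15316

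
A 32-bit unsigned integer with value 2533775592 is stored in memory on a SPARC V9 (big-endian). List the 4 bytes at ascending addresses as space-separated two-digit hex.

2533775592 in hexadecimal, padded to 32 bits, is 0x970658E8.
Split into bytes (most-significant first): 97 06 58 E8.
Big-endian stores the most-significant byte at the lowest address.
So the memory order matches the most-significant-first order: 97 06 58 E8.

97 06 58 E8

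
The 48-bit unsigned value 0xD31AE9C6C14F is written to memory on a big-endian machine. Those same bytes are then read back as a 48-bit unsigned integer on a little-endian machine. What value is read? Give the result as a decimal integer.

87693684447955

Stored big-endian, the bytes at ascending addresses are D3 1A E9 C6 C1 4F.
Read back as little-endian, the first byte is least significant, giving 0x4FC1C6E91AD3.
0x4FC1C6E91AD3 = 87693684447955.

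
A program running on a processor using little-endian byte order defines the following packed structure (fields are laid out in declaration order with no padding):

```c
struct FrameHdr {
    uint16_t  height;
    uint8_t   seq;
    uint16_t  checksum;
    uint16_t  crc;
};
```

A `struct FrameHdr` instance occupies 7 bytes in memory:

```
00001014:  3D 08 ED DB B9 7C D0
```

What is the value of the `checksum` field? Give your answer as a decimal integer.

`checksum` follows `height` (2 B), `seq` (1 B), so it starts at offset 2 + 1 = 3 and occupies 2 bytes.
Bytes at offsets 3..4: DB B9.
In little-endian order the low byte comes first in memory.
Reassemble most-significant byte first: B9 DB → 0xB9DB.
0xB9DB = 47579.

47579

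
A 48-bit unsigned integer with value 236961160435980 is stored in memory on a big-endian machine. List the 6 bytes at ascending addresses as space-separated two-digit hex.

236961160435980 in hexadecimal, padded to 48 bits, is 0xD783D1CB190C.
Split into bytes (most-significant first): D7 83 D1 CB 19 0C.
In big-endian order the high byte comes first in memory.
So the memory order matches the most-significant-first order: D7 83 D1 CB 19 0C.

D7 83 D1 CB 19 0C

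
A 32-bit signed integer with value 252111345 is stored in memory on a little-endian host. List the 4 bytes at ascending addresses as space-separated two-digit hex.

252111345 in hexadecimal, padded to 32 bits, is 0x0F06E9F1.
Split into bytes (most-significant first): 0F 06 E9 F1.
Little-endian: lowest address holds the least-significant byte.
So at ascending addresses the bytes are F1 E9 06 0F.

F1 E9 06 0F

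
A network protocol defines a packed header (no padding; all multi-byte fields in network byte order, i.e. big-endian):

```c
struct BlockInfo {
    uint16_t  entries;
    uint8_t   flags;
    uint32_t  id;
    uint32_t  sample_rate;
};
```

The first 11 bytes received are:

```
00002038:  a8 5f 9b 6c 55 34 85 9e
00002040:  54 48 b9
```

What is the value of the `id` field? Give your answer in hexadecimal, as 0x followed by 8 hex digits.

`id` follows `entries` (2 B), `flags` (1 B), so it starts at offset 2 + 1 = 3 and occupies 4 bytes.
Bytes at offsets 3..6: 6C 55 34 85.
In big-endian order the high byte comes first in memory.
The bytes are already most-significant first: 0x6C553485.

0x6C553485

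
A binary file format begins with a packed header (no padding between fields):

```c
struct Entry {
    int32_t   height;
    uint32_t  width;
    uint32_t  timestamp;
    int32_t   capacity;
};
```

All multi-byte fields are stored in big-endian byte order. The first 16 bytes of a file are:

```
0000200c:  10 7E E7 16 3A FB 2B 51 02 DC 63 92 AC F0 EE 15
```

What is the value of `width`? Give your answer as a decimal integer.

`width` follows `height` (4 bytes), so it starts at byte offset 4 and occupies 4 bytes.
Bytes at offsets 4..7: 3A FB 2B 51.
Big-endian: lowest address holds the most-significant byte.
The bytes are already most-significant first: 0x3AFB2B51.
0x3AFB2B51 = 989539153.

989539153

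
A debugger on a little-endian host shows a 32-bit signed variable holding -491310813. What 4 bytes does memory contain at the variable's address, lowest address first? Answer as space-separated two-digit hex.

23 31 B7 E2

Two's complement of -491310813 in 32 bits: 491310813 = 0x1D48CEDD; invert → 0xE2B73122; add 1 → 0xE2B73123.
Split into bytes (most-significant first): E2 B7 31 23.
In little-endian order the low byte comes first in memory.
So at ascending addresses the bytes are 23 31 B7 E2.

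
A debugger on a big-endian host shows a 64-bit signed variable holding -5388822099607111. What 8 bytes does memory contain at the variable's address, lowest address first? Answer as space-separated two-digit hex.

Two's complement of -5388822099607111 in 64 bits: 5388822099607111 = 0x0013251AEB013E47; invert → 0xFFECDAE514FEC1B8; add 1 → 0xFFECDAE514FEC1B9.
Split into bytes (most-significant first): FF EC DA E5 14 FE C1 B9.
Big-endian stores the most-significant byte at the lowest address.
So the memory order matches the most-significant-first order: FF EC DA E5 14 FE C1 B9.

FF EC DA E5 14 FE C1 B9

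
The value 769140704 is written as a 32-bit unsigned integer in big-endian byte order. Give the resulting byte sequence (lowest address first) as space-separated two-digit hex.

2D D8 27 E0

769140704 in hexadecimal, padded to 32 bits, is 0x2DD827E0.
Split into bytes (most-significant first): 2D D8 27 E0.
Big-endian stores the most-significant byte at the lowest address.
So the memory order matches the most-significant-first order: 2D D8 27 E0.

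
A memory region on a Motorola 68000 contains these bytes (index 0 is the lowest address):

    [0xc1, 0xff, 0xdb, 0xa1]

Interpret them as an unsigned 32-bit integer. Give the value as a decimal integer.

In big-endian order the high byte comes first in memory.
The bytes are already most-significant first: 0xC1FFDBA1.
0xC1FFDBA1 = 3254770593.

3254770593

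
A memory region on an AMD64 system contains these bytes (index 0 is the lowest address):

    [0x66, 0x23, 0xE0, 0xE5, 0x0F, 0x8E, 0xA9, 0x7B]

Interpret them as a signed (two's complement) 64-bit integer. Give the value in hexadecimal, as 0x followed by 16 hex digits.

0x7BA98E0FE5E02366

In little-endian order the low byte comes first in memory.
Reassemble most-significant byte first: 7B A9 8E 0F E5 E0 23 66 → 0x7BA98E0FE5E02366.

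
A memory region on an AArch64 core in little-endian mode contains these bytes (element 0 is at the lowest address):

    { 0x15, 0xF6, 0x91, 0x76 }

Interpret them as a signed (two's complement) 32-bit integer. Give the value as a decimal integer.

In little-endian order the low byte comes first in memory.
Reassemble most-significant byte first: 76 91 F6 15 → 0x7691F615.
0x7691F615 = 1989277205.

1989277205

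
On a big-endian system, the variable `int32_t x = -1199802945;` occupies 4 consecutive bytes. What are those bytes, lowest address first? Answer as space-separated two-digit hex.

Two's complement of -1199802945 in 32 bits: 1199802945 = 0x47838A41; invert → 0xB87C75BE; add 1 → 0xB87C75BF.
Split into bytes (most-significant first): B8 7C 75 BF.
Big-endian stores the most-significant byte at the lowest address.
So the memory order matches the most-significant-first order: B8 7C 75 BF.

B8 7C 75 BF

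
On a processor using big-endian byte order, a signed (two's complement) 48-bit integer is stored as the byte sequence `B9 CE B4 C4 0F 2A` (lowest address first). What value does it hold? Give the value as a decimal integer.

Big-endian: lowest address holds the most-significant byte.
The bytes are already most-significant first: 0xB9CEB4C40F2A.
Top bit is set, so as a signed 48-bit value this is 0xB9CEB4C40F2A − 2^48 = -77177529561302.

-77177529561302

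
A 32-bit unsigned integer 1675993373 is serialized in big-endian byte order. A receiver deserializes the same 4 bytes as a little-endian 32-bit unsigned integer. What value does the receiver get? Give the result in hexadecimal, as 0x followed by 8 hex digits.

0x1DA1E563

1675993373 in 32-bit hexadecimal is 0x63E5A11D.
Stored big-endian, the bytes at ascending addresses are 63 E5 A1 1D.
Read back as little-endian, the first byte is least significant, giving 0x1DA1E563.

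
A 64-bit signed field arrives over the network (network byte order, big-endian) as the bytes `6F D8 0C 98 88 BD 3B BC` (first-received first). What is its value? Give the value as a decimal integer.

In big-endian order the high byte comes first in memory.
The bytes are already most-significant first: 0x6FD80C9888BD3BBC.
0x6FD80C9888BD3BBC = 8059205382448167868.

8059205382448167868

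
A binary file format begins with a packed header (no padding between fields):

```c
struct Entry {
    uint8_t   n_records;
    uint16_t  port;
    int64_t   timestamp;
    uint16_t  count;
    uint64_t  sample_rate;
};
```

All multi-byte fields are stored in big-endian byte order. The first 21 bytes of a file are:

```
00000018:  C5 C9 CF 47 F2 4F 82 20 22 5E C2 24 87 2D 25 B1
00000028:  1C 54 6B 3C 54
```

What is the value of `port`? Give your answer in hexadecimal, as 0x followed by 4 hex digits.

`port` follows `n_records` (1 byte), so it starts at byte offset 1 and occupies 2 bytes.
Bytes at offsets 1..2: C9 CF.
In big-endian order the high byte comes first in memory.
The bytes are already most-significant first: 0xC9CF.

0xC9CF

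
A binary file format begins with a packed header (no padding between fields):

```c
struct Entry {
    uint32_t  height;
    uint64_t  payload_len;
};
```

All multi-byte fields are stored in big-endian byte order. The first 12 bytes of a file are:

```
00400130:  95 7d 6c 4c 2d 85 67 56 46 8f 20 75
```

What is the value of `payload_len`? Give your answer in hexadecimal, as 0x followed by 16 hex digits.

0x2D856756468F2075

`payload_len` follows `height` (4 bytes), so it starts at byte offset 4 and occupies 8 bytes.
Bytes at offsets 4..11: 2D 85 67 56 46 8F 20 75.
Big-endian: lowest address holds the most-significant byte.
The bytes are already most-significant first: 0x2D856756468F2075.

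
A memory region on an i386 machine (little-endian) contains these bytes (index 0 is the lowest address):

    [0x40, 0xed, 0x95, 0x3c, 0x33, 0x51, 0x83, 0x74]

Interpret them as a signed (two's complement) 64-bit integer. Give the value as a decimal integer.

8395643410850377024

Little-endian: lowest address holds the least-significant byte.
Reassemble most-significant byte first: 74 83 51 33 3C 95 ED 40 → 0x748351333C95ED40.
0x748351333C95ED40 = 8395643410850377024.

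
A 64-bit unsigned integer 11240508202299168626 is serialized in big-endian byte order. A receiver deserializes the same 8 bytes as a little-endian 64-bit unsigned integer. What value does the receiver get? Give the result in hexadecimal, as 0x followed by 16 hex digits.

11240508202299168626 in 64-bit hexadecimal is 0x9BFE4EA7BCE81772.
Stored big-endian, the bytes at ascending addresses are 9B FE 4E A7 BC E8 17 72.
Read back as little-endian, the first byte is least significant, giving 0x7217E8BCA74EFE9B.

0x7217E8BCA74EFE9B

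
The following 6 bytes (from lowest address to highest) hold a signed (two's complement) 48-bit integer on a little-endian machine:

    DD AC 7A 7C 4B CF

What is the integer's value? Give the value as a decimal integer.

-53551858799395

Little-endian stores the least-significant byte at the lowest address.
Reassemble most-significant byte first: CF 4B 7C 7A AC DD → 0xCF4B7C7AACDD.
Top bit is set, so as a signed 48-bit value this is 0xCF4B7C7AACDD − 2^48 = -53551858799395.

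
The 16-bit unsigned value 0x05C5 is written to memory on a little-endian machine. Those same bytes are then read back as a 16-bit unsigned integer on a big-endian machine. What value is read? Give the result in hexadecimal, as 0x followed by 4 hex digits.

Stored little-endian, the bytes at ascending addresses are C5 05.
Read back as big-endian, the last byte is least significant, giving 0xC505.

0xC505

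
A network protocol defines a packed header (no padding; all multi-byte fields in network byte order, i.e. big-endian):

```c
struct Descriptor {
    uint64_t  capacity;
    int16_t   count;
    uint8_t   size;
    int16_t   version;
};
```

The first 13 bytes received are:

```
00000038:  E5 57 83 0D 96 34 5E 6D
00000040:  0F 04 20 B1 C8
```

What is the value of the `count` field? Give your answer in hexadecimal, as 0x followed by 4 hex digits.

`count` follows `capacity` (8 bytes), so it starts at byte offset 8 and occupies 2 bytes.
Bytes at offsets 8..9: 0F 04.
In big-endian order the high byte comes first in memory.
The bytes are already most-significant first: 0x0F04.

0x0F04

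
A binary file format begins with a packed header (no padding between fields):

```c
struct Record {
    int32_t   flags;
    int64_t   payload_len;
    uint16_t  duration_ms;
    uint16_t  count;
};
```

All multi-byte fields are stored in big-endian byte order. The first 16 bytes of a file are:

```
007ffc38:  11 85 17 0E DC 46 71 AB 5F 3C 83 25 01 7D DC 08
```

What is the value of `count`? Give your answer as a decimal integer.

`count` follows `flags` (4 B), `payload_len` (8 B), `duration_ms` (2 B), so it starts at offset 4 + 8 + 2 = 14 and occupies 2 bytes.
Bytes at offsets 14..15: DC 08.
In big-endian order the high byte comes first in memory.
The bytes are already most-significant first: 0xDC08.
0xDC08 = 56328.

56328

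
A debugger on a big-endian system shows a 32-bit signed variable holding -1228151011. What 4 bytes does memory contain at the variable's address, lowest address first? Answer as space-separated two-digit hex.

B6 CB E7 1D

Two's complement of -1228151011 in 32 bits: 1228151011 = 0x493418E3; invert → 0xB6CBE71C; add 1 → 0xB6CBE71D.
Split into bytes (most-significant first): B6 CB E7 1D.
Big-endian stores the most-significant byte at the lowest address.
So the memory order matches the most-significant-first order: B6 CB E7 1D.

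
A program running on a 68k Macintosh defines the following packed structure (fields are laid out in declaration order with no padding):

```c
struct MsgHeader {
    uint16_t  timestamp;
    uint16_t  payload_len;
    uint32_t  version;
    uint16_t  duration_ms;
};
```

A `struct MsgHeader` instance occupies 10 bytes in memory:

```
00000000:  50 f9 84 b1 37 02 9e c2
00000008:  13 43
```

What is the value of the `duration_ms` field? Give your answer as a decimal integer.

4931

`duration_ms` follows `timestamp` (2 B), `payload_len` (2 B), `version` (4 B), so it starts at offset 2 + 2 + 4 = 8 and occupies 2 bytes.
Bytes at offsets 8..9: 13 43.
Big-endian stores the most-significant byte at the lowest address.
The bytes are already most-significant first: 0x1343.
0x1343 = 4931.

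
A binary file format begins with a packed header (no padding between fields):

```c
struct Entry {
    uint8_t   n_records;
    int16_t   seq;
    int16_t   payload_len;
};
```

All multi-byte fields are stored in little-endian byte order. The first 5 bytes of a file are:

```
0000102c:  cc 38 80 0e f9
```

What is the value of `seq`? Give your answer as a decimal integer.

`seq` follows `n_records` (1 byte), so it starts at byte offset 1 and occupies 2 bytes.
Bytes at offsets 1..2: 38 80.
Little-endian stores the least-significant byte at the lowest address.
Reassemble most-significant byte first: 80 38 → 0x8038.
Top bit is set, so as a signed 16-bit value this is 0x8038 − 2^16 = -32712.

-32712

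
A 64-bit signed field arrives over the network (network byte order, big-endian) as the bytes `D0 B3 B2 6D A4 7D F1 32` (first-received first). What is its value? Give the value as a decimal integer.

Big-endian: lowest address holds the most-significant byte.
The bytes are already most-significant first: 0xD0B3B26DA47DF132.
Top bit is set, so as a signed 64-bit value this is 0xD0B3B26DA47DF132 − 2^64 = -3408184309008436942.

-3408184309008436942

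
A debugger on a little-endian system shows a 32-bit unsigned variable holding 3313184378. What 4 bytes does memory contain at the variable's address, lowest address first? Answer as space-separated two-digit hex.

3313184378 in hexadecimal, padded to 32 bits, is 0xC57B2E7A.
Split into bytes (most-significant first): C5 7B 2E 7A.
In little-endian order the low byte comes first in memory.
So at ascending addresses the bytes are 7A 2E 7B C5.

7A 2E 7B C5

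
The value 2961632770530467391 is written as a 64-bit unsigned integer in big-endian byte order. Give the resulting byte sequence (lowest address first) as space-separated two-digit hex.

2961632770530467391 in hexadecimal, padded to 64 bits, is 0x2919D5503A9FDE3F.
Split into bytes (most-significant first): 29 19 D5 50 3A 9F DE 3F.
Big-endian stores the most-significant byte at the lowest address.
So the memory order matches the most-significant-first order: 29 19 D5 50 3A 9F DE 3F.

29 19 D5 50 3A 9F DE 3F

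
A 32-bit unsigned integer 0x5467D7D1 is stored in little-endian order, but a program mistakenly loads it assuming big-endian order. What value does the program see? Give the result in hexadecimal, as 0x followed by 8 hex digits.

0xD1D76754

Stored little-endian, the bytes at ascending addresses are D1 D7 67 54.
Read back as big-endian, the last byte is least significant, giving 0xD1D76754.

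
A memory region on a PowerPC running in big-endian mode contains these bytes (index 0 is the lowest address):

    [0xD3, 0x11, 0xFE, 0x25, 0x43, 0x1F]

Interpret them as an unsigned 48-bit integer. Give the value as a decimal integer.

In big-endian order the high byte comes first in memory.
The bytes are already most-significant first: 0xD311FE25431F.
0xD311FE25431F = 232074231759647.

232074231759647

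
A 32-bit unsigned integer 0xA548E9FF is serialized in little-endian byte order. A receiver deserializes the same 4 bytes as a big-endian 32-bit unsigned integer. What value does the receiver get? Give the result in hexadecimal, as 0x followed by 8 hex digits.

Stored little-endian, the bytes at ascending addresses are FF E9 48 A5.
Read back as big-endian, the last byte is least significant, giving 0xFFE948A5.

0xFFE948A5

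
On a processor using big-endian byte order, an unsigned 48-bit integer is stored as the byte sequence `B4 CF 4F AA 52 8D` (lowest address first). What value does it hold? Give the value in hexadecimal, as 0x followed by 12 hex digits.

0xB4CF4FAA528D

In big-endian order the high byte comes first in memory.
The bytes are already most-significant first: 0xB4CF4FAA528D.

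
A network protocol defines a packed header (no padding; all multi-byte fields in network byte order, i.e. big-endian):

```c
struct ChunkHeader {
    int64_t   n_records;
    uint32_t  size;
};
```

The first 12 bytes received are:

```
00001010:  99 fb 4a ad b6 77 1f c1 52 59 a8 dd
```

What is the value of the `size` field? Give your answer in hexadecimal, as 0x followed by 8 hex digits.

0x5259A8DD

`size` follows `n_records` (8 bytes), so it starts at byte offset 8 and occupies 4 bytes.
Bytes at offsets 8..11: 52 59 A8 DD.
In big-endian order the high byte comes first in memory.
The bytes are already most-significant first: 0x5259A8DD.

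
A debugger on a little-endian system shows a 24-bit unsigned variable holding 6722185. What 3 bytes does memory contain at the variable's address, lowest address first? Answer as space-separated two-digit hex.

6722185 in hexadecimal, padded to 24 bits, is 0x669289.
Split into bytes (most-significant first): 66 92 89.
In little-endian order the low byte comes first in memory.
So at ascending addresses the bytes are 89 92 66.

89 92 66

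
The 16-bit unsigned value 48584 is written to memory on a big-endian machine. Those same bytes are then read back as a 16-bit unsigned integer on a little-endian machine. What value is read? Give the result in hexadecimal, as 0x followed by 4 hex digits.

48584 in 16-bit hexadecimal is 0xBDC8.
Stored big-endian, the bytes at ascending addresses are BD C8.
Read back as little-endian, the first byte is least significant, giving 0xC8BD.

0xC8BD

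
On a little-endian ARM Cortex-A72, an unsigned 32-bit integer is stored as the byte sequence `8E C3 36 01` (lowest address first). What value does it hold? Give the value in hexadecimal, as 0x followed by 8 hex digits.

Little-endian: lowest address holds the least-significant byte.
Reassemble most-significant byte first: 01 36 C3 8E → 0x0136C38E.

0x0136C38E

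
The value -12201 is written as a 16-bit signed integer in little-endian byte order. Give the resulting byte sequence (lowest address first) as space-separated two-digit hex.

Two's complement of -12201 in 16 bits: 12201 = 0x2FA9; invert → 0xD056; add 1 → 0xD057.
Split into bytes (most-significant first): D0 57.
Little-endian: lowest address holds the least-significant byte.
So at ascending addresses the bytes are 57 D0.

57 D0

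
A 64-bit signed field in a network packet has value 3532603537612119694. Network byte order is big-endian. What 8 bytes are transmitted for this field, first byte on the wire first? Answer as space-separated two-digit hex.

31 06 54 33 6F A8 9E 8E

3532603537612119694 in hexadecimal, padded to 64 bits, is 0x310654336FA89E8E.
Split into bytes (most-significant first): 31 06 54 33 6F A8 9E 8E.
In big-endian order the high byte comes first in memory.
So the memory order matches the most-significant-first order: 31 06 54 33 6F A8 9E 8E.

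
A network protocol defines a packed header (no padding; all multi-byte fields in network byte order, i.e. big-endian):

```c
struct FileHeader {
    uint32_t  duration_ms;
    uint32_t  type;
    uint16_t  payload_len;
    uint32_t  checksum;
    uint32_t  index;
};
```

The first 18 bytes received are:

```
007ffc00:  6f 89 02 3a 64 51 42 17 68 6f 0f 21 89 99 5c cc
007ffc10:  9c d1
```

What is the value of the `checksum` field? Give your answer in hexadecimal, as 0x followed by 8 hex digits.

`checksum` follows `duration_ms` (4 B), `type` (4 B), `payload_len` (2 B), so it starts at offset 4 + 4 + 2 = 10 and occupies 4 bytes.
Bytes at offsets 10..13: 0F 21 89 99.
In big-endian order the high byte comes first in memory.
The bytes are already most-significant first: 0x0F218999.

0x0F218999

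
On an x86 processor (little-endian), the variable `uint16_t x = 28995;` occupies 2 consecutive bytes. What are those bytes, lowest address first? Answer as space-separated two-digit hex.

43 71

28995 in hexadecimal, padded to 16 bits, is 0x7143.
Split into bytes (most-significant first): 71 43.
In little-endian order the low byte comes first in memory.
So at ascending addresses the bytes are 43 71.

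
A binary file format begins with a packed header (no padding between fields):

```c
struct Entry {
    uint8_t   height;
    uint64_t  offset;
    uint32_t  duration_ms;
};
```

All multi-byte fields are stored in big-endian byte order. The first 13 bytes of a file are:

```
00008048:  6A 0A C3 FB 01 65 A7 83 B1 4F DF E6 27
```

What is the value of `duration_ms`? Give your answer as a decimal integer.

`duration_ms` follows `height` (1 B), `offset` (8 B), so it starts at offset 1 + 8 = 9 and occupies 4 bytes.
Bytes at offsets 9..12: 4F DF E6 27.
In big-endian order the high byte comes first in memory.
The bytes are already most-significant first: 0x4FDFE627.
0x4FDFE627 = 1340073511.

1340073511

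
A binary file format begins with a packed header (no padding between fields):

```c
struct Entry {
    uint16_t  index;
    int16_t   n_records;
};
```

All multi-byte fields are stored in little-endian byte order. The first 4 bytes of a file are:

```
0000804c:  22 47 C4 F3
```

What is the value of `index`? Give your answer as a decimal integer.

18210

`index` is the first field, at byte offset 0, occupying 2 bytes.
Bytes at offsets 0..1: 22 47.
Little-endian: lowest address holds the least-significant byte.
Reassemble most-significant byte first: 47 22 → 0x4722.
0x4722 = 18210.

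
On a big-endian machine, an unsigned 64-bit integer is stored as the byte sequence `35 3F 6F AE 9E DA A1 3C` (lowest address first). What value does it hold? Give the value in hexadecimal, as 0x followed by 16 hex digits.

Big-endian stores the most-significant byte at the lowest address.
The bytes are already most-significant first: 0x353F6FAE9EDAA13C.

0x353F6FAE9EDAA13C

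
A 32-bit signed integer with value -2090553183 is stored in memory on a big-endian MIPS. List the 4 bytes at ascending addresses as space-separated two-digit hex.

Two's complement of -2090553183 in 32 bits: 2090553183 = 0x7C9B4F5F; invert → 0x8364B0A0; add 1 → 0x8364B0A1.
Split into bytes (most-significant first): 83 64 B0 A1.
In big-endian order the high byte comes first in memory.
So the memory order matches the most-significant-first order: 83 64 B0 A1.

83 64 B0 A1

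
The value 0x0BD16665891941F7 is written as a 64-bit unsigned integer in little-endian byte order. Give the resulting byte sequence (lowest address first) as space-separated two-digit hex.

Split into bytes (most-significant first): 0B D1 66 65 89 19 41 F7.
In little-endian order the low byte comes first in memory.
So at ascending addresses the bytes are F7 41 19 89 65 66 D1 0B.

F7 41 19 89 65 66 D1 0B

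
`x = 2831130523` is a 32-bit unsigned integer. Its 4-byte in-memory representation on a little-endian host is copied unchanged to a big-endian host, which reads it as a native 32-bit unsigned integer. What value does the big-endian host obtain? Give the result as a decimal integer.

2831130523 in 32-bit hexadecimal is 0xA8BF9F9B.
Stored little-endian, the bytes at ascending addresses are 9B 9F BF A8.
Read back as big-endian, the last byte is least significant, giving 0x9B9FBFA8.
0x9B9FBFA8 = 2610937768.

2610937768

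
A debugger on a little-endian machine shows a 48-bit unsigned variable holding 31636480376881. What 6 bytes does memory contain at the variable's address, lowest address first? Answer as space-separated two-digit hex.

31 C0 2C F1 C5 1C

31636480376881 in hexadecimal, padded to 48 bits, is 0x1CC5F12CC031.
Split into bytes (most-significant first): 1C C5 F1 2C C0 31.
Little-endian: lowest address holds the least-significant byte.
So at ascending addresses the bytes are 31 C0 2C F1 C5 1C.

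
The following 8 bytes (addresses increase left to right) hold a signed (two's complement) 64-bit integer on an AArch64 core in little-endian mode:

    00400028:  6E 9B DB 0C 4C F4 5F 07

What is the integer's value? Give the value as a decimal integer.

531411888523418478

Little-endian: lowest address holds the least-significant byte.
Reassemble most-significant byte first: 07 5F F4 4C 0C DB 9B 6E → 0x075FF44C0CDB9B6E.
0x075FF44C0CDB9B6E = 531411888523418478.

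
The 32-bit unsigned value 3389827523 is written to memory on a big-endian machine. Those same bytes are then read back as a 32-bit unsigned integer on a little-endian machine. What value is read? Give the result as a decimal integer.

3389827523 in 32-bit hexadecimal is 0xCA0CA9C3.
Stored big-endian, the bytes at ascending addresses are CA 0C A9 C3.
Read back as little-endian, the first byte is least significant, giving 0xC3A90CCA.
0xC3A90CCA = 3282635978.

3282635978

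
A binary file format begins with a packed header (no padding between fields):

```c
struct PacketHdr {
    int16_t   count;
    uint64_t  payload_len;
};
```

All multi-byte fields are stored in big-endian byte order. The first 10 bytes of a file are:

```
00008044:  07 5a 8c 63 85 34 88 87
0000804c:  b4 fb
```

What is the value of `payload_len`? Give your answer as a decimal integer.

10116075648679654651

`payload_len` follows `count` (2 bytes), so it starts at byte offset 2 and occupies 8 bytes.
Bytes at offsets 2..9: 8C 63 85 34 88 87 B4 FB.
In big-endian order the high byte comes first in memory.
The bytes are already most-significant first: 0x8C6385348887B4FB.
0x8C6385348887B4FB = 10116075648679654651.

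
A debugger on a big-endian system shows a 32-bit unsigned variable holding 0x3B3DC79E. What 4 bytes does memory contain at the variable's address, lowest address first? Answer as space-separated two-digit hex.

3B 3D C7 9E

Split into bytes (most-significant first): 3B 3D C7 9E.
Big-endian stores the most-significant byte at the lowest address.
So the memory order matches the most-significant-first order: 3B 3D C7 9E.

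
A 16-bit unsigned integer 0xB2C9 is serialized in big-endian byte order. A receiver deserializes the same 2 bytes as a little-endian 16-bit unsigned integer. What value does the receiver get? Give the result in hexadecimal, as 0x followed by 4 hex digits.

Stored big-endian, the bytes at ascending addresses are B2 C9.
Read back as little-endian, the first byte is least significant, giving 0xC9B2.

0xC9B2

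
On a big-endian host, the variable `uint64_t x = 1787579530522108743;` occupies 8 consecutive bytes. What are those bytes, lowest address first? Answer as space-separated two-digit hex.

1787579530522108743 in hexadecimal, padded to 64 bits, is 0x18CEC21CAC87A347.
Split into bytes (most-significant first): 18 CE C2 1C AC 87 A3 47.
In big-endian order the high byte comes first in memory.
So the memory order matches the most-significant-first order: 18 CE C2 1C AC 87 A3 47.

18 CE C2 1C AC 87 A3 47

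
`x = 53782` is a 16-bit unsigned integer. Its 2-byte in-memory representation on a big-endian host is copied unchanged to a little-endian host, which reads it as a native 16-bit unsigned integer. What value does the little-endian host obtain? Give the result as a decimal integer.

53782 in 16-bit hexadecimal is 0xD216.
Stored big-endian, the bytes at ascending addresses are D2 16.
Read back as little-endian, the first byte is least significant, giving 0x16D2.
0x16D2 = 5842.

5842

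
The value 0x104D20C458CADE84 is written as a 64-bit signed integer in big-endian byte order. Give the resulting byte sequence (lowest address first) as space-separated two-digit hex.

Split into bytes (most-significant first): 10 4D 20 C4 58 CA DE 84.
Big-endian stores the most-significant byte at the lowest address.
So the memory order matches the most-significant-first order: 10 4D 20 C4 58 CA DE 84.

10 4D 20 C4 58 CA DE 84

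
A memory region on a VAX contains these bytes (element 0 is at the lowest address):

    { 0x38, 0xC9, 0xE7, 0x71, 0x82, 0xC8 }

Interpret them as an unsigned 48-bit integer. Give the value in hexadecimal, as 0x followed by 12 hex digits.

Little-endian: lowest address holds the least-significant byte.
Reassemble most-significant byte first: C8 82 71 E7 C9 38 → 0xC88271E7C938.

0xC88271E7C938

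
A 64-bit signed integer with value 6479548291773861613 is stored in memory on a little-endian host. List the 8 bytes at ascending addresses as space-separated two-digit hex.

ED 8E 2B 5C D7 FA EB 59

6479548291773861613 in hexadecimal, padded to 64 bits, is 0x59EBFAD75C2B8EED.
Split into bytes (most-significant first): 59 EB FA D7 5C 2B 8E ED.
Little-endian: lowest address holds the least-significant byte.
So at ascending addresses the bytes are ED 8E 2B 5C D7 FA EB 59.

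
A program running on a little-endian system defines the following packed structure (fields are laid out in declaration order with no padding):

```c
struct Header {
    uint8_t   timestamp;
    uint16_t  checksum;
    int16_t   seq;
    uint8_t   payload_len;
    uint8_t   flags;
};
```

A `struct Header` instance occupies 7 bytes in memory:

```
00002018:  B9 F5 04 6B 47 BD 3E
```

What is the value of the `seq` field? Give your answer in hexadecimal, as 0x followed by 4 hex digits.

`seq` follows `timestamp` (1 B), `checksum` (2 B), so it starts at offset 1 + 2 = 3 and occupies 2 bytes.
Bytes at offsets 3..4: 6B 47.
Little-endian stores the least-significant byte at the lowest address.
Reassemble most-significant byte first: 47 6B → 0x476B.

0x476B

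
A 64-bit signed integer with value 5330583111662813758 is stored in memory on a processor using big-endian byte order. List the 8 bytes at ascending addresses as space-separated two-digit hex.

49 FA 09 18 F0 5B C2 3E

5330583111662813758 in hexadecimal, padded to 64 bits, is 0x49FA0918F05BC23E.
Split into bytes (most-significant first): 49 FA 09 18 F0 5B C2 3E.
In big-endian order the high byte comes first in memory.
So the memory order matches the most-significant-first order: 49 FA 09 18 F0 5B C2 3E.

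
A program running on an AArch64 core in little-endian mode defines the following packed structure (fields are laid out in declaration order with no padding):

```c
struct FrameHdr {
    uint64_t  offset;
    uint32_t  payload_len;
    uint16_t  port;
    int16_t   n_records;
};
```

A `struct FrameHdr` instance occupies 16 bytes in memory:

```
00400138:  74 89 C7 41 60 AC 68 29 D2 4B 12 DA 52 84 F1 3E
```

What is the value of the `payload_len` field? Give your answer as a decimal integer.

`payload_len` follows `offset` (8 bytes), so it starts at byte offset 8 and occupies 4 bytes.
Bytes at offsets 8..11: D2 4B 12 DA.
Little-endian stores the least-significant byte at the lowest address.
Reassemble most-significant byte first: DA 12 4B D2 → 0xDA124BD2.
0xDA124BD2 = 3658632146.

3658632146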